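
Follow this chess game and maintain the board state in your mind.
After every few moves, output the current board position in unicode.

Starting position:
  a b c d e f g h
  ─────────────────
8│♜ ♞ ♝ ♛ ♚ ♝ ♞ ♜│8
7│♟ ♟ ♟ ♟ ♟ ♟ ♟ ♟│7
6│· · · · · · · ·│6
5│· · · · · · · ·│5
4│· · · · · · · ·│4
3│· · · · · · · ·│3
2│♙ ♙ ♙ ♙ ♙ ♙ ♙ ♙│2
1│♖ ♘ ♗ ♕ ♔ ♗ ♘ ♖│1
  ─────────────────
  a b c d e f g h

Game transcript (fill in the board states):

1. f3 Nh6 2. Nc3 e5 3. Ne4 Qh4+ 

  a b c d e f g h
  ─────────────────
8│♜ ♞ ♝ · ♚ ♝ · ♜│8
7│♟ ♟ ♟ ♟ · ♟ ♟ ♟│7
6│· · · · · · · ♞│6
5│· · · · ♟ · · ·│5
4│· · · · ♘ · · ♛│4
3│· · · · · ♙ · ·│3
2│♙ ♙ ♙ ♙ ♙ · ♙ ♙│2
1│♖ · ♗ ♕ ♔ ♗ ♘ ♖│1
  ─────────────────
  a b c d e f g h

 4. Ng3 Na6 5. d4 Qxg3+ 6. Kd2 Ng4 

  a b c d e f g h
  ─────────────────
8│♜ · ♝ · ♚ ♝ · ♜│8
7│♟ ♟ ♟ ♟ · ♟ ♟ ♟│7
6│♞ · · · · · · ·│6
5│· · · · ♟ · · ·│5
4│· · · ♙ · · ♞ ·│4
3│· · · · · ♙ ♛ ·│3
2│♙ ♙ ♙ ♔ ♙ · ♙ ♙│2
1│♖ · ♗ ♕ · ♗ ♘ ♖│1
  ─────────────────
  a b c d e f g h

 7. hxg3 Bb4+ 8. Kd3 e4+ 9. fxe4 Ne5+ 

  a b c d e f g h
  ─────────────────
8│♜ · ♝ · ♚ · · ♜│8
7│♟ ♟ ♟ ♟ · ♟ ♟ ♟│7
6│♞ · · · · · · ·│6
5│· · · · ♞ · · ·│5
4│· ♝ · ♙ ♙ · · ·│4
3│· · · ♔ · · ♙ ·│3
2│♙ ♙ ♙ · ♙ · ♙ ·│2
1│♖ · ♗ ♕ · ♗ ♘ ♖│1
  ─────────────────
  a b c d e f g h

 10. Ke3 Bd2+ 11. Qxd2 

  a b c d e f g h
  ─────────────────
8│♜ · ♝ · ♚ · · ♜│8
7│♟ ♟ ♟ ♟ · ♟ ♟ ♟│7
6│♞ · · · · · · ·│6
5│· · · · ♞ · · ·│5
4│· · · ♙ ♙ · · ·│4
3│· · · · ♔ · ♙ ·│3
2│♙ ♙ ♙ ♕ ♙ · ♙ ·│2
1│♖ · ♗ · · ♗ ♘ ♖│1
  ─────────────────
  a b c d e f g h


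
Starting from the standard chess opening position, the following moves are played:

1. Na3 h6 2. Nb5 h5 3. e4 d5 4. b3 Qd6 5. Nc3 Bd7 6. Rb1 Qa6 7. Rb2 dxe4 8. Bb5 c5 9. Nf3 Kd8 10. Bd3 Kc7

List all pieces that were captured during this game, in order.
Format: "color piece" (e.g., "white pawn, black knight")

Tracking captures:
  dxe4: captured white pawn

white pawn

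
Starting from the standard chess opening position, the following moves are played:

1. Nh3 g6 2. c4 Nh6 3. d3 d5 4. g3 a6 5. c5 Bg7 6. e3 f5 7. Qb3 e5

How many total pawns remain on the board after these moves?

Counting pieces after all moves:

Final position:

  a b c d e f g h
  ─────────────────
8│♜ ♞ ♝ ♛ ♚ · · ♜│8
7│· ♟ ♟ · · · ♝ ♟│7
6│♟ · · · · · ♟ ♞│6
5│· · ♙ ♟ ♟ ♟ · ·│5
4│· · · · · · · ·│4
3│· ♕ · ♙ ♙ · ♙ ♘│3
2│♙ ♙ · · · ♙ · ♙│2
1│♖ ♘ ♗ · ♔ ♗ · ♖│1
  ─────────────────
  a b c d e f g h


16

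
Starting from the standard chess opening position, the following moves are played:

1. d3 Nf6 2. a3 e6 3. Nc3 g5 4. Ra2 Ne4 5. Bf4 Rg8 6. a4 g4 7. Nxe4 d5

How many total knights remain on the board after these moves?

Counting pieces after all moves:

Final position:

  a b c d e f g h
  ─────────────────
8│♜ ♞ ♝ ♛ ♚ ♝ ♜ ·│8
7│♟ ♟ ♟ · · ♟ · ♟│7
6│· · · · ♟ · · ·│6
5│· · · ♟ · · · ·│5
4│♙ · · · ♘ ♗ ♟ ·│4
3│· · · ♙ · · · ·│3
2│♖ ♙ ♙ · ♙ ♙ ♙ ♙│2
1│· · · ♕ ♔ ♗ ♘ ♖│1
  ─────────────────
  a b c d e f g h


3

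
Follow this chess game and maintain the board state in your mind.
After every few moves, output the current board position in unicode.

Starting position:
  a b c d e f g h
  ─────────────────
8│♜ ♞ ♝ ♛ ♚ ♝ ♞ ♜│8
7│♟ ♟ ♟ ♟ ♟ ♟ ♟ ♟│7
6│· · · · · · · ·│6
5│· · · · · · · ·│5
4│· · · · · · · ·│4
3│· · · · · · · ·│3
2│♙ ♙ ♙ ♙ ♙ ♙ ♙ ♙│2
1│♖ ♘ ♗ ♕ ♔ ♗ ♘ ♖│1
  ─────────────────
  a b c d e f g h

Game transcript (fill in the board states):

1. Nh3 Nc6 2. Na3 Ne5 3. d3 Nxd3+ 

  a b c d e f g h
  ─────────────────
8│♜ · ♝ ♛ ♚ ♝ ♞ ♜│8
7│♟ ♟ ♟ ♟ ♟ ♟ ♟ ♟│7
6│· · · · · · · ·│6
5│· · · · · · · ·│5
4│· · · · · · · ·│4
3│♘ · · ♞ · · · ♘│3
2│♙ ♙ ♙ · ♙ ♙ ♙ ♙│2
1│♖ · ♗ ♕ ♔ ♗ · ♖│1
  ─────────────────
  a b c d e f g h

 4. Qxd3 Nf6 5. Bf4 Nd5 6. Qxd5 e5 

  a b c d e f g h
  ─────────────────
8│♜ · ♝ ♛ ♚ ♝ · ♜│8
7│♟ ♟ ♟ ♟ · ♟ ♟ ♟│7
6│· · · · · · · ·│6
5│· · · ♕ ♟ · · ·│5
4│· · · · · ♗ · ·│4
3│♘ · · · · · · ♘│3
2│♙ ♙ ♙ · ♙ ♙ ♙ ♙│2
1│♖ · · · ♔ ♗ · ♖│1
  ─────────────────
  a b c d e f g h

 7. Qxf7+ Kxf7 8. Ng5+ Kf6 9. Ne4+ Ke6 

  a b c d e f g h
  ─────────────────
8│♜ · ♝ ♛ · ♝ · ♜│8
7│♟ ♟ ♟ ♟ · · ♟ ♟│7
6│· · · · ♚ · · ·│6
5│· · · · ♟ · · ·│5
4│· · · · ♘ ♗ · ·│4
3│♘ · · · · · · ·│3
2│♙ ♙ ♙ · ♙ ♙ ♙ ♙│2
1│♖ · · · ♔ ♗ · ♖│1
  ─────────────────
  a b c d e f g h

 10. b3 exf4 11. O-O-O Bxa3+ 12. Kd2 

  a b c d e f g h
  ─────────────────
8│♜ · ♝ ♛ · · · ♜│8
7│♟ ♟ ♟ ♟ · · ♟ ♟│7
6│· · · · ♚ · · ·│6
5│· · · · · · · ·│5
4│· · · · ♘ ♟ · ·│4
3│♝ ♙ · · · · · ·│3
2│♙ · ♙ ♔ ♙ ♙ ♙ ♙│2
1│· · · ♖ · ♗ · ♖│1
  ─────────────────
  a b c d e f g h


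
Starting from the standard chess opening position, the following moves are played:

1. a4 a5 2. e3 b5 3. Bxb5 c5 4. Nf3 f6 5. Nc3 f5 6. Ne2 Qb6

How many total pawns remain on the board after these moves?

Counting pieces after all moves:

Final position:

  a b c d e f g h
  ─────────────────
8│♜ ♞ ♝ · ♚ ♝ ♞ ♜│8
7│· · · ♟ ♟ · ♟ ♟│7
6│· ♛ · · · · · ·│6
5│♟ ♗ ♟ · · ♟ · ·│5
4│♙ · · · · · · ·│4
3│· · · · ♙ ♘ · ·│3
2│· ♙ ♙ ♙ ♘ ♙ ♙ ♙│2
1│♖ · ♗ ♕ ♔ · · ♖│1
  ─────────────────
  a b c d e f g h


15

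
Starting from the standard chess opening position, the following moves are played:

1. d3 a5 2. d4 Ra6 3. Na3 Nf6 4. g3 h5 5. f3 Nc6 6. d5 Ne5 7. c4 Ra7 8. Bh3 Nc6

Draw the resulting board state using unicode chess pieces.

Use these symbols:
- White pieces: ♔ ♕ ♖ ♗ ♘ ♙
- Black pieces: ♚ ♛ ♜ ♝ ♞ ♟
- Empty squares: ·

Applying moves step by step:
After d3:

♜ ♞ ♝ ♛ ♚ ♝ ♞ ♜
♟ ♟ ♟ ♟ ♟ ♟ ♟ ♟
· · · · · · · ·
· · · · · · · ·
· · · · · · · ·
· · · ♙ · · · ·
♙ ♙ ♙ · ♙ ♙ ♙ ♙
♖ ♘ ♗ ♕ ♔ ♗ ♘ ♖


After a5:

♜ ♞ ♝ ♛ ♚ ♝ ♞ ♜
· ♟ ♟ ♟ ♟ ♟ ♟ ♟
· · · · · · · ·
♟ · · · · · · ·
· · · · · · · ·
· · · ♙ · · · ·
♙ ♙ ♙ · ♙ ♙ ♙ ♙
♖ ♘ ♗ ♕ ♔ ♗ ♘ ♖


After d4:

♜ ♞ ♝ ♛ ♚ ♝ ♞ ♜
· ♟ ♟ ♟ ♟ ♟ ♟ ♟
· · · · · · · ·
♟ · · · · · · ·
· · · ♙ · · · ·
· · · · · · · ·
♙ ♙ ♙ · ♙ ♙ ♙ ♙
♖ ♘ ♗ ♕ ♔ ♗ ♘ ♖


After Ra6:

· ♞ ♝ ♛ ♚ ♝ ♞ ♜
· ♟ ♟ ♟ ♟ ♟ ♟ ♟
♜ · · · · · · ·
♟ · · · · · · ·
· · · ♙ · · · ·
· · · · · · · ·
♙ ♙ ♙ · ♙ ♙ ♙ ♙
♖ ♘ ♗ ♕ ♔ ♗ ♘ ♖


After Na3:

· ♞ ♝ ♛ ♚ ♝ ♞ ♜
· ♟ ♟ ♟ ♟ ♟ ♟ ♟
♜ · · · · · · ·
♟ · · · · · · ·
· · · ♙ · · · ·
♘ · · · · · · ·
♙ ♙ ♙ · ♙ ♙ ♙ ♙
♖ · ♗ ♕ ♔ ♗ ♘ ♖


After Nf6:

· ♞ ♝ ♛ ♚ ♝ · ♜
· ♟ ♟ ♟ ♟ ♟ ♟ ♟
♜ · · · · ♞ · ·
♟ · · · · · · ·
· · · ♙ · · · ·
♘ · · · · · · ·
♙ ♙ ♙ · ♙ ♙ ♙ ♙
♖ · ♗ ♕ ♔ ♗ ♘ ♖


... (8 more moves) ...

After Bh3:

· · ♝ ♛ ♚ ♝ · ♜
♜ ♟ ♟ ♟ ♟ ♟ ♟ ·
· · · · · ♞ · ·
♟ · · ♙ ♞ · · ♟
· · ♙ · · · · ·
♘ · · · · ♙ ♙ ♗
♙ ♙ · · ♙ · · ♙
♖ · ♗ ♕ ♔ · ♘ ♖


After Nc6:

· · ♝ ♛ ♚ ♝ · ♜
♜ ♟ ♟ ♟ ♟ ♟ ♟ ·
· · ♞ · · ♞ · ·
♟ · · ♙ · · · ♟
· · ♙ · · · · ·
♘ · · · · ♙ ♙ ♗
♙ ♙ · · ♙ · · ♙
♖ · ♗ ♕ ♔ · ♘ ♖



  a b c d e f g h
  ─────────────────
8│· · ♝ ♛ ♚ ♝ · ♜│8
7│♜ ♟ ♟ ♟ ♟ ♟ ♟ ·│7
6│· · ♞ · · ♞ · ·│6
5│♟ · · ♙ · · · ♟│5
4│· · ♙ · · · · ·│4
3│♘ · · · · ♙ ♙ ♗│3
2│♙ ♙ · · ♙ · · ♙│2
1│♖ · ♗ ♕ ♔ · ♘ ♖│1
  ─────────────────
  a b c d e f g h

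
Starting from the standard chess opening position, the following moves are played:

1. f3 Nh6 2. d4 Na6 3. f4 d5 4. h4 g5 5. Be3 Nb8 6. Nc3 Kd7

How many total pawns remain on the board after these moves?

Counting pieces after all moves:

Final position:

  a b c d e f g h
  ─────────────────
8│♜ ♞ ♝ ♛ · ♝ · ♜│8
7│♟ ♟ ♟ ♚ ♟ ♟ · ♟│7
6│· · · · · · · ♞│6
5│· · · ♟ · · ♟ ·│5
4│· · · ♙ · ♙ · ♙│4
3│· · ♘ · ♗ · · ·│3
2│♙ ♙ ♙ · ♙ · ♙ ·│2
1│♖ · · ♕ ♔ ♗ ♘ ♖│1
  ─────────────────
  a b c d e f g h


16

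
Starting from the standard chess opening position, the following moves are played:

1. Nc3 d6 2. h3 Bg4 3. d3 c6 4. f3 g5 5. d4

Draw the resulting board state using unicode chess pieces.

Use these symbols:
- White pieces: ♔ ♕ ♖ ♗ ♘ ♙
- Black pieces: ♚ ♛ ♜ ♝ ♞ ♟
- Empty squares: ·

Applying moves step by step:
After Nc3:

♜ ♞ ♝ ♛ ♚ ♝ ♞ ♜
♟ ♟ ♟ ♟ ♟ ♟ ♟ ♟
· · · · · · · ·
· · · · · · · ·
· · · · · · · ·
· · ♘ · · · · ·
♙ ♙ ♙ ♙ ♙ ♙ ♙ ♙
♖ · ♗ ♕ ♔ ♗ ♘ ♖


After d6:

♜ ♞ ♝ ♛ ♚ ♝ ♞ ♜
♟ ♟ ♟ · ♟ ♟ ♟ ♟
· · · ♟ · · · ·
· · · · · · · ·
· · · · · · · ·
· · ♘ · · · · ·
♙ ♙ ♙ ♙ ♙ ♙ ♙ ♙
♖ · ♗ ♕ ♔ ♗ ♘ ♖


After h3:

♜ ♞ ♝ ♛ ♚ ♝ ♞ ♜
♟ ♟ ♟ · ♟ ♟ ♟ ♟
· · · ♟ · · · ·
· · · · · · · ·
· · · · · · · ·
· · ♘ · · · · ♙
♙ ♙ ♙ ♙ ♙ ♙ ♙ ·
♖ · ♗ ♕ ♔ ♗ ♘ ♖


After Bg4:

♜ ♞ · ♛ ♚ ♝ ♞ ♜
♟ ♟ ♟ · ♟ ♟ ♟ ♟
· · · ♟ · · · ·
· · · · · · · ·
· · · · · · ♝ ·
· · ♘ · · · · ♙
♙ ♙ ♙ ♙ ♙ ♙ ♙ ·
♖ · ♗ ♕ ♔ ♗ ♘ ♖


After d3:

♜ ♞ · ♛ ♚ ♝ ♞ ♜
♟ ♟ ♟ · ♟ ♟ ♟ ♟
· · · ♟ · · · ·
· · · · · · · ·
· · · · · · ♝ ·
· · ♘ ♙ · · · ♙
♙ ♙ ♙ · ♙ ♙ ♙ ·
♖ · ♗ ♕ ♔ ♗ ♘ ♖


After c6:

♜ ♞ · ♛ ♚ ♝ ♞ ♜
♟ ♟ · · ♟ ♟ ♟ ♟
· · ♟ ♟ · · · ·
· · · · · · · ·
· · · · · · ♝ ·
· · ♘ ♙ · · · ♙
♙ ♙ ♙ · ♙ ♙ ♙ ·
♖ · ♗ ♕ ♔ ♗ ♘ ♖


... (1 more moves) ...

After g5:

♜ ♞ · ♛ ♚ ♝ ♞ ♜
♟ ♟ · · ♟ ♟ · ♟
· · ♟ ♟ · · · ·
· · · · · · ♟ ·
· · · · · · ♝ ·
· · ♘ ♙ · ♙ · ♙
♙ ♙ ♙ · ♙ · ♙ ·
♖ · ♗ ♕ ♔ ♗ ♘ ♖


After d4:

♜ ♞ · ♛ ♚ ♝ ♞ ♜
♟ ♟ · · ♟ ♟ · ♟
· · ♟ ♟ · · · ·
· · · · · · ♟ ·
· · · ♙ · · ♝ ·
· · ♘ · · ♙ · ♙
♙ ♙ ♙ · ♙ · ♙ ·
♖ · ♗ ♕ ♔ ♗ ♘ ♖



  a b c d e f g h
  ─────────────────
8│♜ ♞ · ♛ ♚ ♝ ♞ ♜│8
7│♟ ♟ · · ♟ ♟ · ♟│7
6│· · ♟ ♟ · · · ·│6
5│· · · · · · ♟ ·│5
4│· · · ♙ · · ♝ ·│4
3│· · ♘ · · ♙ · ♙│3
2│♙ ♙ ♙ · ♙ · ♙ ·│2
1│♖ · ♗ ♕ ♔ ♗ ♘ ♖│1
  ─────────────────
  a b c d e f g h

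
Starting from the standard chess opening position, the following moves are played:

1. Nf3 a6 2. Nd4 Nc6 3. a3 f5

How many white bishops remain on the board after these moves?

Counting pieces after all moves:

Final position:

  a b c d e f g h
  ─────────────────
8│♜ · ♝ ♛ ♚ ♝ ♞ ♜│8
7│· ♟ ♟ ♟ ♟ · ♟ ♟│7
6│♟ · ♞ · · · · ·│6
5│· · · · · ♟ · ·│5
4│· · · ♘ · · · ·│4
3│♙ · · · · · · ·│3
2│· ♙ ♙ ♙ ♙ ♙ ♙ ♙│2
1│♖ ♘ ♗ ♕ ♔ ♗ · ♖│1
  ─────────────────
  a b c d e f g h


2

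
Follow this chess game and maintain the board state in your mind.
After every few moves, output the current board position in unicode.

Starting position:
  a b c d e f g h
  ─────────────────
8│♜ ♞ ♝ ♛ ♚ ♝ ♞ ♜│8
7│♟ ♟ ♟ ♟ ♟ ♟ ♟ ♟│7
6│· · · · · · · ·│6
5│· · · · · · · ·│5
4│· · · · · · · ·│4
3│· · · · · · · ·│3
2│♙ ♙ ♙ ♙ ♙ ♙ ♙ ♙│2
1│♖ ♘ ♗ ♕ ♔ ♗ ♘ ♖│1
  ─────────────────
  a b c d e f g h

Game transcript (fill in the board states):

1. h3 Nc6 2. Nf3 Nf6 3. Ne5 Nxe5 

  a b c d e f g h
  ─────────────────
8│♜ · ♝ ♛ ♚ ♝ · ♜│8
7│♟ ♟ ♟ ♟ ♟ ♟ ♟ ♟│7
6│· · · · · ♞ · ·│6
5│· · · · ♞ · · ·│5
4│· · · · · · · ·│4
3│· · · · · · · ♙│3
2│♙ ♙ ♙ ♙ ♙ ♙ ♙ ·│2
1│♖ ♘ ♗ ♕ ♔ ♗ · ♖│1
  ─────────────────
  a b c d e f g h

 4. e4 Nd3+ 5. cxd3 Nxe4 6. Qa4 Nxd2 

  a b c d e f g h
  ─────────────────
8│♜ · ♝ ♛ ♚ ♝ · ♜│8
7│♟ ♟ ♟ ♟ ♟ ♟ ♟ ♟│7
6│· · · · · · · ·│6
5│· · · · · · · ·│5
4│♕ · · · · · · ·│4
3│· · · ♙ · · · ♙│3
2│♙ ♙ · ♞ · ♙ ♙ ·│2
1│♖ ♘ ♗ · ♔ ♗ · ♖│1
  ─────────────────
  a b c d e f g h

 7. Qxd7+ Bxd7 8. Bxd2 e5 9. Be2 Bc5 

  a b c d e f g h
  ─────────────────
8│♜ · · ♛ ♚ · · ♜│8
7│♟ ♟ ♟ ♝ · ♟ ♟ ♟│7
6│· · · · · · · ·│6
5│· · ♝ · ♟ · · ·│5
4│· · · · · · · ·│4
3│· · · ♙ · · · ♙│3
2│♙ ♙ · ♗ ♗ ♙ ♙ ·│2
1│♖ ♘ · · ♔ · · ♖│1
  ─────────────────
  a b c d e f g h

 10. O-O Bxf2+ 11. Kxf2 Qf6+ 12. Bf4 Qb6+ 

  a b c d e f g h
  ─────────────────
8│♜ · · · ♚ · · ♜│8
7│♟ ♟ ♟ ♝ · ♟ ♟ ♟│7
6│· ♛ · · · · · ·│6
5│· · · · ♟ · · ·│5
4│· · · · · ♗ · ·│4
3│· · · ♙ · · · ♙│3
2│♙ ♙ · · ♗ ♔ ♙ ·│2
1│♖ ♘ · · · ♖ · ·│1
  ─────────────────
  a b c d e f g h

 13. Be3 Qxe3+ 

  a b c d e f g h
  ─────────────────
8│♜ · · · ♚ · · ♜│8
7│♟ ♟ ♟ ♝ · ♟ ♟ ♟│7
6│· · · · · · · ·│6
5│· · · · ♟ · · ·│5
4│· · · · · · · ·│4
3│· · · ♙ ♛ · · ♙│3
2│♙ ♙ · · ♗ ♔ ♙ ·│2
1│♖ ♘ · · · ♖ · ·│1
  ─────────────────
  a b c d e f g h


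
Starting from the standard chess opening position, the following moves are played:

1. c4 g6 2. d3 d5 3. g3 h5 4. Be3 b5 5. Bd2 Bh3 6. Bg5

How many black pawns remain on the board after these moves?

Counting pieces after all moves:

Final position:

  a b c d e f g h
  ─────────────────
8│♜ ♞ · ♛ ♚ ♝ ♞ ♜│8
7│♟ · ♟ · ♟ ♟ · ·│7
6│· · · · · · ♟ ·│6
5│· ♟ · ♟ · · ♗ ♟│5
4│· · ♙ · · · · ·│4
3│· · · ♙ · · ♙ ♝│3
2│♙ ♙ · · ♙ ♙ · ♙│2
1│♖ ♘ · ♕ ♔ ♗ ♘ ♖│1
  ─────────────────
  a b c d e f g h


8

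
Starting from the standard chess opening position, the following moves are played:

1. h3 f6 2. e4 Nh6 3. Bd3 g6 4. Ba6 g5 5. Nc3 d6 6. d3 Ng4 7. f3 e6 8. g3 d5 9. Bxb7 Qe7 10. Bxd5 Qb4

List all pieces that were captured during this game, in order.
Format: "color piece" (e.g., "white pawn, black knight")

Tracking captures:
  Bxb7: captured black pawn
  Bxd5: captured black pawn

black pawn, black pawn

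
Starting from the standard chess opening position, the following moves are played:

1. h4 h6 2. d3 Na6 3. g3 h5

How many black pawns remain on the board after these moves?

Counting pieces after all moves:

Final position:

  a b c d e f g h
  ─────────────────
8│♜ · ♝ ♛ ♚ ♝ ♞ ♜│8
7│♟ ♟ ♟ ♟ ♟ ♟ ♟ ·│7
6│♞ · · · · · · ·│6
5│· · · · · · · ♟│5
4│· · · · · · · ♙│4
3│· · · ♙ · · ♙ ·│3
2│♙ ♙ ♙ · ♙ ♙ · ·│2
1│♖ ♘ ♗ ♕ ♔ ♗ ♘ ♖│1
  ─────────────────
  a b c d e f g h


8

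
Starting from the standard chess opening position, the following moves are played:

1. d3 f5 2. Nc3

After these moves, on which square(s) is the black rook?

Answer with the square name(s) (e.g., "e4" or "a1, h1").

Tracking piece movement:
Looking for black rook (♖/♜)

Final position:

  a b c d e f g h
  ─────────────────
8│♜ ♞ ♝ ♛ ♚ ♝ ♞ ♜│8
7│♟ ♟ ♟ ♟ ♟ · ♟ ♟│7
6│· · · · · · · ·│6
5│· · · · · ♟ · ·│5
4│· · · · · · · ·│4
3│· · ♘ ♙ · · · ·│3
2│♙ ♙ ♙ · ♙ ♙ ♙ ♙│2
1│♖ · ♗ ♕ ♔ ♗ ♘ ♖│1
  ─────────────────
  a b c d e f g h


a8, h8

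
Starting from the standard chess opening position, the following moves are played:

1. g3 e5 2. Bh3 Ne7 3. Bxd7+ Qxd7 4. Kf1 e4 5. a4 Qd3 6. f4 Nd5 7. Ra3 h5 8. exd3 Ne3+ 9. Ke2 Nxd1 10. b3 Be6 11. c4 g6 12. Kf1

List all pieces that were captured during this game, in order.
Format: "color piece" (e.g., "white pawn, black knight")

Tracking captures:
  Bxd7+: captured black pawn
  Qxd7: captured white bishop
  exd3: captured black queen
  Nxd1: captured white queen

black pawn, white bishop, black queen, white queen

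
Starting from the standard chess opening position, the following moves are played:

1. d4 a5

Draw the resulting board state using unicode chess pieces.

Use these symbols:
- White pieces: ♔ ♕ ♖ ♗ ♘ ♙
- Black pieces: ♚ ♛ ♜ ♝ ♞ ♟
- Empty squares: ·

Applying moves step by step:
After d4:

♜ ♞ ♝ ♛ ♚ ♝ ♞ ♜
♟ ♟ ♟ ♟ ♟ ♟ ♟ ♟
· · · · · · · ·
· · · · · · · ·
· · · ♙ · · · ·
· · · · · · · ·
♙ ♙ ♙ · ♙ ♙ ♙ ♙
♖ ♘ ♗ ♕ ♔ ♗ ♘ ♖


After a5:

♜ ♞ ♝ ♛ ♚ ♝ ♞ ♜
· ♟ ♟ ♟ ♟ ♟ ♟ ♟
· · · · · · · ·
♟ · · · · · · ·
· · · ♙ · · · ·
· · · · · · · ·
♙ ♙ ♙ · ♙ ♙ ♙ ♙
♖ ♘ ♗ ♕ ♔ ♗ ♘ ♖



  a b c d e f g h
  ─────────────────
8│♜ ♞ ♝ ♛ ♚ ♝ ♞ ♜│8
7│· ♟ ♟ ♟ ♟ ♟ ♟ ♟│7
6│· · · · · · · ·│6
5│♟ · · · · · · ·│5
4│· · · ♙ · · · ·│4
3│· · · · · · · ·│3
2│♙ ♙ ♙ · ♙ ♙ ♙ ♙│2
1│♖ ♘ ♗ ♕ ♔ ♗ ♘ ♖│1
  ─────────────────
  a b c d e f g h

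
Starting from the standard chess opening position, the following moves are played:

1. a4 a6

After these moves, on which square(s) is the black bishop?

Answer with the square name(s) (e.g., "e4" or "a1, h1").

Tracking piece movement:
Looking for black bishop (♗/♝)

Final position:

  a b c d e f g h
  ─────────────────
8│♜ ♞ ♝ ♛ ♚ ♝ ♞ ♜│8
7│· ♟ ♟ ♟ ♟ ♟ ♟ ♟│7
6│♟ · · · · · · ·│6
5│· · · · · · · ·│5
4│♙ · · · · · · ·│4
3│· · · · · · · ·│3
2│· ♙ ♙ ♙ ♙ ♙ ♙ ♙│2
1│♖ ♘ ♗ ♕ ♔ ♗ ♘ ♖│1
  ─────────────────
  a b c d e f g h


c8, f8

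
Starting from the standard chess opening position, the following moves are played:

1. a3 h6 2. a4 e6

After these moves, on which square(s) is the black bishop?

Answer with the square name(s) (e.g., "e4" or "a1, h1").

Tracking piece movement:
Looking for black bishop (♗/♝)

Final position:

  a b c d e f g h
  ─────────────────
8│♜ ♞ ♝ ♛ ♚ ♝ ♞ ♜│8
7│♟ ♟ ♟ ♟ · ♟ ♟ ·│7
6│· · · · ♟ · · ♟│6
5│· · · · · · · ·│5
4│♙ · · · · · · ·│4
3│· · · · · · · ·│3
2│· ♙ ♙ ♙ ♙ ♙ ♙ ♙│2
1│♖ ♘ ♗ ♕ ♔ ♗ ♘ ♖│1
  ─────────────────
  a b c d e f g h


c8, f8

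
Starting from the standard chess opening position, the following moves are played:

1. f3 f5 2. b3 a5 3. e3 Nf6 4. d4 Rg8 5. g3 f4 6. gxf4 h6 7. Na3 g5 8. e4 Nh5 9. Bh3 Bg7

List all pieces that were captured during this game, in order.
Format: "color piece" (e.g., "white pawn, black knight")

Tracking captures:
  gxf4: captured black pawn

black pawn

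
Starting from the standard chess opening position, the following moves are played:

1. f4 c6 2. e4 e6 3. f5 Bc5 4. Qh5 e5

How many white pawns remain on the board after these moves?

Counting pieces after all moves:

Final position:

  a b c d e f g h
  ─────────────────
8│♜ ♞ ♝ ♛ ♚ · ♞ ♜│8
7│♟ ♟ · ♟ · ♟ ♟ ♟│7
6│· · ♟ · · · · ·│6
5│· · ♝ · ♟ ♙ · ♕│5
4│· · · · ♙ · · ·│4
3│· · · · · · · ·│3
2│♙ ♙ ♙ ♙ · · ♙ ♙│2
1│♖ ♘ ♗ · ♔ ♗ ♘ ♖│1
  ─────────────────
  a b c d e f g h


8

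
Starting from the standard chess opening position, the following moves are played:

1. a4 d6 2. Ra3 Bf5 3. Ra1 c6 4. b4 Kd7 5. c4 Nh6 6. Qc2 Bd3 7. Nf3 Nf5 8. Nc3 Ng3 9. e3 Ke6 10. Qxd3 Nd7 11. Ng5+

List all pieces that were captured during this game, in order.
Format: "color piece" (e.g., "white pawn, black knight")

Tracking captures:
  Qxd3: captured black bishop

black bishop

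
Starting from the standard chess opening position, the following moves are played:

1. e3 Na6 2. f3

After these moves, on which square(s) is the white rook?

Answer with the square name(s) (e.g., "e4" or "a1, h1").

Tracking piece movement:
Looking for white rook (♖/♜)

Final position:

  a b c d e f g h
  ─────────────────
8│♜ · ♝ ♛ ♚ ♝ ♞ ♜│8
7│♟ ♟ ♟ ♟ ♟ ♟ ♟ ♟│7
6│♞ · · · · · · ·│6
5│· · · · · · · ·│5
4│· · · · · · · ·│4
3│· · · · ♙ ♙ · ·│3
2│♙ ♙ ♙ ♙ · · ♙ ♙│2
1│♖ ♘ ♗ ♕ ♔ ♗ ♘ ♖│1
  ─────────────────
  a b c d e f g h


a1, h1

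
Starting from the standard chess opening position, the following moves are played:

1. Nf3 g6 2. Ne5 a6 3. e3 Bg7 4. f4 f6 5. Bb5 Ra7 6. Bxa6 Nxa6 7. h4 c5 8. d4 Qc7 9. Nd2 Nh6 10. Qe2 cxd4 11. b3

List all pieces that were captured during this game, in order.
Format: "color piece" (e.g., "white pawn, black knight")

Tracking captures:
  Bxa6: captured black pawn
  Nxa6: captured white bishop
  cxd4: captured white pawn

black pawn, white bishop, white pawn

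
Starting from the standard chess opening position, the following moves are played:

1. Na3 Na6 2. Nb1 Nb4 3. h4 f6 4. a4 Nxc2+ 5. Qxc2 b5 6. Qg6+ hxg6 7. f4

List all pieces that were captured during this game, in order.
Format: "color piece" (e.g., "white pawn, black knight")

Tracking captures:
  Nxc2+: captured white pawn
  Qxc2: captured black knight
  hxg6: captured white queen

white pawn, black knight, white queen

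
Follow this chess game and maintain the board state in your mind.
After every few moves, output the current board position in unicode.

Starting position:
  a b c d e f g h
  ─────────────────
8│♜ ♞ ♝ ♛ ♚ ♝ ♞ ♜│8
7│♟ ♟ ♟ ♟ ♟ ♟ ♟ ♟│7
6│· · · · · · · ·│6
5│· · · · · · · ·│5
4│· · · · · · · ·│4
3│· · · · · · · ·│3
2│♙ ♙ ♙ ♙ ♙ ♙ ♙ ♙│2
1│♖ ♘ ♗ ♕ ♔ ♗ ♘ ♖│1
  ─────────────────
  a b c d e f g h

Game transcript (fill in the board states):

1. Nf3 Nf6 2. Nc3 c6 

  a b c d e f g h
  ─────────────────
8│♜ ♞ ♝ ♛ ♚ ♝ · ♜│8
7│♟ ♟ · ♟ ♟ ♟ ♟ ♟│7
6│· · ♟ · · ♞ · ·│6
5│· · · · · · · ·│5
4│· · · · · · · ·│4
3│· · ♘ · · ♘ · ·│3
2│♙ ♙ ♙ ♙ ♙ ♙ ♙ ♙│2
1│♖ · ♗ ♕ ♔ ♗ · ♖│1
  ─────────────────
  a b c d e f g h

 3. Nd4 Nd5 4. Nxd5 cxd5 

  a b c d e f g h
  ─────────────────
8│♜ ♞ ♝ ♛ ♚ ♝ · ♜│8
7│♟ ♟ · ♟ ♟ ♟ ♟ ♟│7
6│· · · · · · · ·│6
5│· · · ♟ · · · ·│5
4│· · · ♘ · · · ·│4
3│· · · · · · · ·│3
2│♙ ♙ ♙ ♙ ♙ ♙ ♙ ♙│2
1│♖ · ♗ ♕ ♔ ♗ · ♖│1
  ─────────────────
  a b c d e f g h

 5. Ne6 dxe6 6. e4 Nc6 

  a b c d e f g h
  ─────────────────
8│♜ · ♝ ♛ ♚ ♝ · ♜│8
7│♟ ♟ · · ♟ ♟ ♟ ♟│7
6│· · ♞ · ♟ · · ·│6
5│· · · ♟ · · · ·│5
4│· · · · ♙ · · ·│4
3│· · · · · · · ·│3
2│♙ ♙ ♙ ♙ · ♙ ♙ ♙│2
1│♖ · ♗ ♕ ♔ ♗ · ♖│1
  ─────────────────
  a b c d e f g h

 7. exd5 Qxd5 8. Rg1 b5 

  a b c d e f g h
  ─────────────────
8│♜ · ♝ · ♚ ♝ · ♜│8
7│♟ · · · ♟ ♟ ♟ ♟│7
6│· · ♞ · ♟ · · ·│6
5│· ♟ · ♛ · · · ·│5
4│· · · · · · · ·│4
3│· · · · · · · ·│3
2│♙ ♙ ♙ ♙ · ♙ ♙ ♙│2
1│♖ · ♗ ♕ ♔ ♗ ♖ ·│1
  ─────────────────
  a b c d e f g h

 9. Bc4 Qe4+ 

  a b c d e f g h
  ─────────────────
8│♜ · ♝ · ♚ ♝ · ♜│8
7│♟ · · · ♟ ♟ ♟ ♟│7
6│· · ♞ · ♟ · · ·│6
5│· ♟ · · · · · ·│5
4│· · ♗ · ♛ · · ·│4
3│· · · · · · · ·│3
2│♙ ♙ ♙ ♙ · ♙ ♙ ♙│2
1│♖ · ♗ ♕ ♔ · ♖ ·│1
  ─────────────────
  a b c d e f g h


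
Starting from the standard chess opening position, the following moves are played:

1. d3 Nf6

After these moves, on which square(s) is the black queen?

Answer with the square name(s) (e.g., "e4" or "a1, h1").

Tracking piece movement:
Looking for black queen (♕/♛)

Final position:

  a b c d e f g h
  ─────────────────
8│♜ ♞ ♝ ♛ ♚ ♝ · ♜│8
7│♟ ♟ ♟ ♟ ♟ ♟ ♟ ♟│7
6│· · · · · ♞ · ·│6
5│· · · · · · · ·│5
4│· · · · · · · ·│4
3│· · · ♙ · · · ·│3
2│♙ ♙ ♙ · ♙ ♙ ♙ ♙│2
1│♖ ♘ ♗ ♕ ♔ ♗ ♘ ♖│1
  ─────────────────
  a b c d e f g h


d8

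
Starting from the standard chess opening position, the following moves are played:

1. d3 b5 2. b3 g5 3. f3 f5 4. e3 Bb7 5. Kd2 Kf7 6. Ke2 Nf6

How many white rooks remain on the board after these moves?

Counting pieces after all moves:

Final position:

  a b c d e f g h
  ─────────────────
8│♜ ♞ · ♛ · ♝ · ♜│8
7│♟ ♝ ♟ ♟ ♟ ♚ · ♟│7
6│· · · · · ♞ · ·│6
5│· ♟ · · · ♟ ♟ ·│5
4│· · · · · · · ·│4
3│· ♙ · ♙ ♙ ♙ · ·│3
2│♙ · ♙ · ♔ · ♙ ♙│2
1│♖ ♘ ♗ ♕ · ♗ ♘ ♖│1
  ─────────────────
  a b c d e f g h


2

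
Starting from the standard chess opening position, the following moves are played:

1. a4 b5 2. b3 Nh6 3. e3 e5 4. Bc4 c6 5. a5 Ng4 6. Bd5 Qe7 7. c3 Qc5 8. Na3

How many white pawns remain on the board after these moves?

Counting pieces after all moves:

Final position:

  a b c d e f g h
  ─────────────────
8│♜ ♞ ♝ · ♚ ♝ · ♜│8
7│♟ · · ♟ · ♟ ♟ ♟│7
6│· · ♟ · · · · ·│6
5│♙ ♟ ♛ ♗ ♟ · · ·│5
4│· · · · · · ♞ ·│4
3│♘ ♙ ♙ · ♙ · · ·│3
2│· · · ♙ · ♙ ♙ ♙│2
1│♖ · ♗ ♕ ♔ · ♘ ♖│1
  ─────────────────
  a b c d e f g h


8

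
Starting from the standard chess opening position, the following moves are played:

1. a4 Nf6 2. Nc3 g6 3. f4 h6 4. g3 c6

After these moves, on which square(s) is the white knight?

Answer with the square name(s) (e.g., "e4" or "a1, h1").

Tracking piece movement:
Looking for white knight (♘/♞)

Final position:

  a b c d e f g h
  ─────────────────
8│♜ ♞ ♝ ♛ ♚ ♝ · ♜│8
7│♟ ♟ · ♟ ♟ ♟ · ·│7
6│· · ♟ · · ♞ ♟ ♟│6
5│· · · · · · · ·│5
4│♙ · · · · ♙ · ·│4
3│· · ♘ · · · ♙ ·│3
2│· ♙ ♙ ♙ ♙ · · ♙│2
1│♖ · ♗ ♕ ♔ ♗ ♘ ♖│1
  ─────────────────
  a b c d e f g h


c3, g1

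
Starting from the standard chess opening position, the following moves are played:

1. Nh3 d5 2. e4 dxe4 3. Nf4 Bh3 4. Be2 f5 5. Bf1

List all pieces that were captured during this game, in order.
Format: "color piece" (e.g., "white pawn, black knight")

Tracking captures:
  dxe4: captured white pawn

white pawn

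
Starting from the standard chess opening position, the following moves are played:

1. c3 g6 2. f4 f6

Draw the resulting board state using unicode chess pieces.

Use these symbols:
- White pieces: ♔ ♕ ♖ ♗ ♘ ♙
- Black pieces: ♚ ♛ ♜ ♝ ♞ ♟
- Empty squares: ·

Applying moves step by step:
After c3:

♜ ♞ ♝ ♛ ♚ ♝ ♞ ♜
♟ ♟ ♟ ♟ ♟ ♟ ♟ ♟
· · · · · · · ·
· · · · · · · ·
· · · · · · · ·
· · ♙ · · · · ·
♙ ♙ · ♙ ♙ ♙ ♙ ♙
♖ ♘ ♗ ♕ ♔ ♗ ♘ ♖


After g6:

♜ ♞ ♝ ♛ ♚ ♝ ♞ ♜
♟ ♟ ♟ ♟ ♟ ♟ · ♟
· · · · · · ♟ ·
· · · · · · · ·
· · · · · · · ·
· · ♙ · · · · ·
♙ ♙ · ♙ ♙ ♙ ♙ ♙
♖ ♘ ♗ ♕ ♔ ♗ ♘ ♖


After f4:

♜ ♞ ♝ ♛ ♚ ♝ ♞ ♜
♟ ♟ ♟ ♟ ♟ ♟ · ♟
· · · · · · ♟ ·
· · · · · · · ·
· · · · · ♙ · ·
· · ♙ · · · · ·
♙ ♙ · ♙ ♙ · ♙ ♙
♖ ♘ ♗ ♕ ♔ ♗ ♘ ♖


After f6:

♜ ♞ ♝ ♛ ♚ ♝ ♞ ♜
♟ ♟ ♟ ♟ ♟ · · ♟
· · · · · ♟ ♟ ·
· · · · · · · ·
· · · · · ♙ · ·
· · ♙ · · · · ·
♙ ♙ · ♙ ♙ · ♙ ♙
♖ ♘ ♗ ♕ ♔ ♗ ♘ ♖



  a b c d e f g h
  ─────────────────
8│♜ ♞ ♝ ♛ ♚ ♝ ♞ ♜│8
7│♟ ♟ ♟ ♟ ♟ · · ♟│7
6│· · · · · ♟ ♟ ·│6
5│· · · · · · · ·│5
4│· · · · · ♙ · ·│4
3│· · ♙ · · · · ·│3
2│♙ ♙ · ♙ ♙ · ♙ ♙│2
1│♖ ♘ ♗ ♕ ♔ ♗ ♘ ♖│1
  ─────────────────
  a b c d e f g h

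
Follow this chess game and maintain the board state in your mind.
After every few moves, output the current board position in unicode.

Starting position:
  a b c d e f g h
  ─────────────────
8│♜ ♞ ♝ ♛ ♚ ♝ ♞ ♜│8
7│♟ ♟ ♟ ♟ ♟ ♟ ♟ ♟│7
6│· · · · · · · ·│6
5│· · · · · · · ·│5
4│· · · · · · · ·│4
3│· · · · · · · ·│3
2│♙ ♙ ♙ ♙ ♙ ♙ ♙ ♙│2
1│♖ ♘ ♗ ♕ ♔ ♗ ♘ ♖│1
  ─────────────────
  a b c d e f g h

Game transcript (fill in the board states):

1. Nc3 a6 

  a b c d e f g h
  ─────────────────
8│♜ ♞ ♝ ♛ ♚ ♝ ♞ ♜│8
7│· ♟ ♟ ♟ ♟ ♟ ♟ ♟│7
6│♟ · · · · · · ·│6
5│· · · · · · · ·│5
4│· · · · · · · ·│4
3│· · ♘ · · · · ·│3
2│♙ ♙ ♙ ♙ ♙ ♙ ♙ ♙│2
1│♖ · ♗ ♕ ♔ ♗ ♘ ♖│1
  ─────────────────
  a b c d e f g h

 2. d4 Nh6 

  a b c d e f g h
  ─────────────────
8│♜ ♞ ♝ ♛ ♚ ♝ · ♜│8
7│· ♟ ♟ ♟ ♟ ♟ ♟ ♟│7
6│♟ · · · · · · ♞│6
5│· · · · · · · ·│5
4│· · · ♙ · · · ·│4
3│· · ♘ · · · · ·│3
2│♙ ♙ ♙ · ♙ ♙ ♙ ♙│2
1│♖ · ♗ ♕ ♔ ♗ ♘ ♖│1
  ─────────────────
  a b c d e f g h

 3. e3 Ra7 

  a b c d e f g h
  ─────────────────
8│· ♞ ♝ ♛ ♚ ♝ · ♜│8
7│♜ ♟ ♟ ♟ ♟ ♟ ♟ ♟│7
6│♟ · · · · · · ♞│6
5│· · · · · · · ·│5
4│· · · ♙ · · · ·│4
3│· · ♘ · ♙ · · ·│3
2│♙ ♙ ♙ · · ♙ ♙ ♙│2
1│♖ · ♗ ♕ ♔ ♗ ♘ ♖│1
  ─────────────────
  a b c d e f g h

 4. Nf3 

  a b c d e f g h
  ─────────────────
8│· ♞ ♝ ♛ ♚ ♝ · ♜│8
7│♜ ♟ ♟ ♟ ♟ ♟ ♟ ♟│7
6│♟ · · · · · · ♞│6
5│· · · · · · · ·│5
4│· · · ♙ · · · ·│4
3│· · ♘ · ♙ ♘ · ·│3
2│♙ ♙ ♙ · · ♙ ♙ ♙│2
1│♖ · ♗ ♕ ♔ ♗ · ♖│1
  ─────────────────
  a b c d e f g h


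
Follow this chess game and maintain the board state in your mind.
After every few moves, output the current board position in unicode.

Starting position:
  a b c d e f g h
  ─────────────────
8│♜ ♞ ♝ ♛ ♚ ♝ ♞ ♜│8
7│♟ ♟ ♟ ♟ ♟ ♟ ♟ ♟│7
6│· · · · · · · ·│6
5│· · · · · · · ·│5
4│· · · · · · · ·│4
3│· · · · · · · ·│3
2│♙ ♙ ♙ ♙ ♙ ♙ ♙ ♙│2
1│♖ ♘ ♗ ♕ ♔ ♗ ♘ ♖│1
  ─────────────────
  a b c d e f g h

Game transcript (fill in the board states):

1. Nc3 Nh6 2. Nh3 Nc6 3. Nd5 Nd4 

  a b c d e f g h
  ─────────────────
8│♜ · ♝ ♛ ♚ ♝ · ♜│8
7│♟ ♟ ♟ ♟ ♟ ♟ ♟ ♟│7
6│· · · · · · · ♞│6
5│· · · ♘ · · · ·│5
4│· · · ♞ · · · ·│4
3│· · · · · · · ♘│3
2│♙ ♙ ♙ ♙ ♙ ♙ ♙ ♙│2
1│♖ · ♗ ♕ ♔ ♗ · ♖│1
  ─────────────────
  a b c d e f g h

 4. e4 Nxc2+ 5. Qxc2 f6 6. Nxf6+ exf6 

  a b c d e f g h
  ─────────────────
8│♜ · ♝ ♛ ♚ ♝ · ♜│8
7│♟ ♟ ♟ ♟ · · ♟ ♟│7
6│· · · · · ♟ · ♞│6
5│· · · · · · · ·│5
4│· · · · ♙ · · ·│4
3│· · · · · · · ♘│3
2│♙ ♙ ♕ ♙ · ♙ ♙ ♙│2
1│♖ · ♗ · ♔ ♗ · ♖│1
  ─────────────────
  a b c d e f g h

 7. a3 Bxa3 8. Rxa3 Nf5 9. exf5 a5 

  a b c d e f g h
  ─────────────────
8│♜ · ♝ ♛ ♚ · · ♜│8
7│· ♟ ♟ ♟ · · ♟ ♟│7
6│· · · · · ♟ · ·│6
5│♟ · · · · ♙ · ·│5
4│· · · · · · · ·│4
3│♖ · · · · · · ♘│3
2│· ♙ ♕ ♙ · ♙ ♙ ♙│2
1│· · ♗ · ♔ ♗ · ♖│1
  ─────────────────
  a b c d e f g h

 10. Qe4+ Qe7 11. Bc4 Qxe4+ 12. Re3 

  a b c d e f g h
  ─────────────────
8│♜ · ♝ · ♚ · · ♜│8
7│· ♟ ♟ ♟ · · ♟ ♟│7
6│· · · · · ♟ · ·│6
5│♟ · · · · ♙ · ·│5
4│· · ♗ · ♛ · · ·│4
3│· · · · ♖ · · ♘│3
2│· ♙ · ♙ · ♙ ♙ ♙│2
1│· · ♗ · ♔ · · ♖│1
  ─────────────────
  a b c d e f g h


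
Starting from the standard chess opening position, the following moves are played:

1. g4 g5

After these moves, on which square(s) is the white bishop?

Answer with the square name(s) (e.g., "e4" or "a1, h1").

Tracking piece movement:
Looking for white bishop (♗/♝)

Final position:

  a b c d e f g h
  ─────────────────
8│♜ ♞ ♝ ♛ ♚ ♝ ♞ ♜│8
7│♟ ♟ ♟ ♟ ♟ ♟ · ♟│7
6│· · · · · · · ·│6
5│· · · · · · ♟ ·│5
4│· · · · · · ♙ ·│4
3│· · · · · · · ·│3
2│♙ ♙ ♙ ♙ ♙ ♙ · ♙│2
1│♖ ♘ ♗ ♕ ♔ ♗ ♘ ♖│1
  ─────────────────
  a b c d e f g h


c1, f1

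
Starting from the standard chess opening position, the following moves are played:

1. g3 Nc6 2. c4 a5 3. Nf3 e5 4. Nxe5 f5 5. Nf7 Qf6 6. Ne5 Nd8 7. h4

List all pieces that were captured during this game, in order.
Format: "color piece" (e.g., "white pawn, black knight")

Tracking captures:
  Nxe5: captured black pawn

black pawn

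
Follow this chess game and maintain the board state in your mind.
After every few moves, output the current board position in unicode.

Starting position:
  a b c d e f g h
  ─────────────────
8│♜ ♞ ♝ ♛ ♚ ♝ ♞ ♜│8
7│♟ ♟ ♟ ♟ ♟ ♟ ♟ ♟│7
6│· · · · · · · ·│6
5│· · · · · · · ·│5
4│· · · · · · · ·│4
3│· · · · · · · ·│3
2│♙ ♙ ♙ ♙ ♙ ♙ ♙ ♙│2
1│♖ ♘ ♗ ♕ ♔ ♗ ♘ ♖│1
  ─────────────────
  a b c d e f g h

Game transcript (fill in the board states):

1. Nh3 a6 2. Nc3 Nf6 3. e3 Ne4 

  a b c d e f g h
  ─────────────────
8│♜ ♞ ♝ ♛ ♚ ♝ · ♜│8
7│· ♟ ♟ ♟ ♟ ♟ ♟ ♟│7
6│♟ · · · · · · ·│6
5│· · · · · · · ·│5
4│· · · · ♞ · · ·│4
3│· · ♘ · ♙ · · ♘│3
2│♙ ♙ ♙ ♙ · ♙ ♙ ♙│2
1│♖ · ♗ ♕ ♔ ♗ · ♖│1
  ─────────────────
  a b c d e f g h

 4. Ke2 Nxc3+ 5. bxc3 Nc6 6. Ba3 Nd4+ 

  a b c d e f g h
  ─────────────────
8│♜ · ♝ ♛ ♚ ♝ · ♜│8
7│· ♟ ♟ ♟ ♟ ♟ ♟ ♟│7
6│♟ · · · · · · ·│6
5│· · · · · · · ·│5
4│· · · ♞ · · · ·│4
3│♗ · ♙ · ♙ · · ♘│3
2│♙ · ♙ ♙ ♔ ♙ ♙ ♙│2
1│♖ · · ♕ · ♗ · ♖│1
  ─────────────────
  a b c d e f g h

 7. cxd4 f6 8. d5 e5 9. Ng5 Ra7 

  a b c d e f g h
  ─────────────────
8│· · ♝ ♛ ♚ ♝ · ♜│8
7│♜ ♟ ♟ ♟ · · ♟ ♟│7
6│♟ · · · · ♟ · ·│6
5│· · · ♙ ♟ · ♘ ·│5
4│· · · · · · · ·│4
3│♗ · · · ♙ · · ·│3
2│♙ · ♙ ♙ ♔ ♙ ♙ ♙│2
1│♖ · · ♕ · ♗ · ♖│1
  ─────────────────
  a b c d e f g h

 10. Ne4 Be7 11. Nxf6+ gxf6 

  a b c d e f g h
  ─────────────────
8│· · ♝ ♛ ♚ · · ♜│8
7│♜ ♟ ♟ ♟ ♝ · · ♟│7
6│♟ · · · · ♟ · ·│6
5│· · · ♙ ♟ · · ·│5
4│· · · · · · · ·│4
3│♗ · · · ♙ · · ·│3
2│♙ · ♙ ♙ ♔ ♙ ♙ ♙│2
1│♖ · · ♕ · ♗ · ♖│1
  ─────────────────
  a b c d e f g h
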